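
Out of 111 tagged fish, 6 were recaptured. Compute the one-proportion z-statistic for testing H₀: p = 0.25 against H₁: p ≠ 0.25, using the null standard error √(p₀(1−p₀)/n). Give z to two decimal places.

p̂ = 6/111 = 0.05405.
Null standard error: √(0.25·0.75/111) = √0.001689189 = 0.041100.
z = (p̂ − p₀)/SE = (0.05405 − 0.25)/0.041100 = -4.77.

z = -4.77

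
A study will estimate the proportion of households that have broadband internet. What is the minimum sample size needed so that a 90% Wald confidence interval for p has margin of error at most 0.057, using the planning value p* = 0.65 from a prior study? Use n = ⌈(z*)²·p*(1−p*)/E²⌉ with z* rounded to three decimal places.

z* = 1.645 at the 90% level.
p*(1−p*) = 0.2275.
Required n before rounding: 2.706025 × 0.2275 / 0.057² = 189.480.
⌈189.480⌉ = 190.

n = 190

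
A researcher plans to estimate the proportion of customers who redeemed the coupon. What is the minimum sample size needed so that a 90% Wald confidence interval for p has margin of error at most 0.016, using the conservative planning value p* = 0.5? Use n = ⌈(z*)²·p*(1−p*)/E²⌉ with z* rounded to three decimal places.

n = 2643

z* = 1.645 at the 90% level.
p*(1−p*) = 0.50·0.50 = 0.2500.
Required n before rounding: 2.706025 × 0.2500 / 0.016² = 2642.603.
⌈2642.603⌉ = 2643.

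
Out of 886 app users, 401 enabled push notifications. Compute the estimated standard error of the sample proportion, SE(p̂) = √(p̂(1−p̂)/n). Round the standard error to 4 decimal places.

Sample proportion p̂ = 401/886 = 0.45260.
p̂(1−p̂) = 0.45260·0.54740 = 0.247753.
SE = √(0.247753/886) = 0.0167.

SE = 0.0167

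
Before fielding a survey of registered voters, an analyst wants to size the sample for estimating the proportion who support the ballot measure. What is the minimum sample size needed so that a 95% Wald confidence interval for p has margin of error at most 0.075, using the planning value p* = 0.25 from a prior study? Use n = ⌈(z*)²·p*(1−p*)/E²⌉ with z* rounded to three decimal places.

n = 129

For 95% confidence, z* = 1.960.
p*(1−p*) = 0.1875.
(z*)²·p*(1−p*)/E² = 3.841600·0.1875/0.005625 = 128.053.
⌈128.053⌉ = 129.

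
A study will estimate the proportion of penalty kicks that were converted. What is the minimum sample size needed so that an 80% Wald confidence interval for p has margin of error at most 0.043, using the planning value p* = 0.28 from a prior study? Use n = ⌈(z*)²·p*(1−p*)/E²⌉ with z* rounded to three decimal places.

n = 180

z* = 1.282 at the 80% level.
p*(1−p*) = 0.28·0.72 = 0.2016.
(z*)²·p*(1−p*)/E² = 1.643524·0.2016/0.001849 = 179.197.
Rounding up, n = 180.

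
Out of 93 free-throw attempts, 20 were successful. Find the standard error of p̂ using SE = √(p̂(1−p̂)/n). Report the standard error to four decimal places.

SE = 0.0426

p̂ = 20/93 = 0.21505.
p̂(1−p̂) = 0.21505·0.78495 = 0.168803.
Dividing by n and taking the root: √0.001815086 = 0.0426.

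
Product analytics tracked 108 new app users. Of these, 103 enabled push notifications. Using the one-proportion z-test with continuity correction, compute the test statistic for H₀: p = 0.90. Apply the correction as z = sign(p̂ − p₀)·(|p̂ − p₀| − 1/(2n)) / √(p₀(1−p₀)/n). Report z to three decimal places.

Sample proportion p̂ = 103/108 = 0.95370. p̂ − p₀ = 0.053704.
Continuity correction 1/(2n) = 1/216 = 0.004630.
Corrected numerator: |0.053704| − 0.004630 = 0.049074.
Null standard error: √(0.90·0.10/108) = √0.000833333 = 0.028868.
z = +0.049074/0.028868 = 1.700.

z = 1.700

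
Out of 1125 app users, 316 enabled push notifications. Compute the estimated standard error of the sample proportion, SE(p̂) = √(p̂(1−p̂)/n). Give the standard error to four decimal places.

SE = 0.0134

p̂ = 316/1125 = 0.28089.
p̂(1−p̂) = 0.28089·0.71911 = 0.201991.
SE = √(0.201991/1125) = √0.000179548 = 0.0134.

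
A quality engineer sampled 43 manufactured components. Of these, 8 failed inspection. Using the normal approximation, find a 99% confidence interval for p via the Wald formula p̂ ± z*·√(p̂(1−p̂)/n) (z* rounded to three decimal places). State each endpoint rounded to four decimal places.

(0.0332, 0.3389)

With x = 8 successes in n = 43, p̂ = 0.18605.
SE(p̂) = √(0.18605·0.81395/43) = 0.059344.
z* = 2.576 at the 99% level.
Margin = 2.576·0.059344 = 0.15287.
CI: 0.18605 ± 0.15287 = (0.0332, 0.3389).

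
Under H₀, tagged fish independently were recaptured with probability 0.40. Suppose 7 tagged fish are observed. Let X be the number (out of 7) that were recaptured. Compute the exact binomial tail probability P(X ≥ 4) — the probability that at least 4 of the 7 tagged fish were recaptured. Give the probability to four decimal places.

P = 0.2898

X ~ Binomial(n=7, p=0.40).
P(X ≥ 4) = C(7,4)·0.40^4·0.60^3 + C(7,5)·0.40^5·0.60^2 + C(7,6)·0.40^6·0.60^1 + C(7,7)·0.40^7·0.60^0.
= 0.193536 + 0.077414 + 0.017203 + 0.001638 = 0.2898.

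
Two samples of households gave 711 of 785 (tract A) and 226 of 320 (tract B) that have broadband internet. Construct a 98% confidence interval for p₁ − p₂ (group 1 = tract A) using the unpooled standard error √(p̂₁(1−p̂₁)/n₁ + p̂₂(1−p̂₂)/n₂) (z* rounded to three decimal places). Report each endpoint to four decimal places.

p̂₁ = 0.90573, p̂₂ = 0.70625, so the observed difference is 0.19948.
SE = √(0.000108766 + 0.000648315) = √0.000757081 = 0.027515.
z* = 2.326 at the 98% level. Margin = 2.326·0.027515 = 0.06400.
CI: 0.19948 ± 0.06400 = (0.1355, 0.2635).

(0.1355, 0.2635)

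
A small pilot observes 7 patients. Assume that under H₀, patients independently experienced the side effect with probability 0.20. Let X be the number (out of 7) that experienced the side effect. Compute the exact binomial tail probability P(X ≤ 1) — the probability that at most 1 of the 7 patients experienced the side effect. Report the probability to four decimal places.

P = 0.5767

X is binomial with n = 7 and p = 0.20.
P(X ≤ 1) = C(7,0)·0.20^0·0.80^7 + C(7,1)·0.20^1·0.80^6.
= 0.209715 + 0.367002 = 0.5767.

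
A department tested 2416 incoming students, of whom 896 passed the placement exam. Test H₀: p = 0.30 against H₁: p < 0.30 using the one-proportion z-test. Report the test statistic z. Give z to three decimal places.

Sample proportion p̂ = 896/2416 = 0.37086.
SE₀ = √(0.30·0.70/2416) = 0.009323.
Test statistic: z = 0.07086/0.009323 = 7.601.

z = 7.601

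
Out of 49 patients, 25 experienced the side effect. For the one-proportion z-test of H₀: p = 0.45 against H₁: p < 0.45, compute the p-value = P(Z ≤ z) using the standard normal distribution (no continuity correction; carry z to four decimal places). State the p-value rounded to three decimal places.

The sample proportion is 25/49 = 0.51020.
Under H₀, SE = √(p₀(1−p₀)/n) = √(0.45·0.55/49) = √0.005051020 = 0.071071.
z = (p̂ − p₀)/SE = (25/49 − 0.45)/0.071071 ≈ 0.8471.
From the standard normal, P(Z ≤ z) = 0.802.

p-value = 0.802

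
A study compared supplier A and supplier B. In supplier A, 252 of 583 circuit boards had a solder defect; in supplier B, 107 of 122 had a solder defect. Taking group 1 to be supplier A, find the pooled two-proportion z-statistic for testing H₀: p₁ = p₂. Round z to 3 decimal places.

z = -8.937

p̂₁ = 252/583 = 0.43225, p̂₂ = 107/122 = 0.87705.
Pooling: p̂ = 359/705 = 0.50922.
SE = √[p̂(1−p̂)(1/n₁+1/n₂)] = √[0.50922·0.49078·(1/583+1/122)] ≈ 0.049771.
z = (p̂₁ − p̂₂)/SE = (0.43225 − 0.87705)/0.049771 = -0.44480/0.049771 = -8.937.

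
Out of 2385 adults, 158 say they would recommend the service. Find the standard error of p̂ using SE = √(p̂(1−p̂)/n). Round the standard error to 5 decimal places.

The sample proportion is 158/2385 = 0.06625.
p̂(1−p̂) = 0.06625·0.93375 = 0.061861.
SE = √(0.061861/2385) = 0.00509.

SE = 0.00509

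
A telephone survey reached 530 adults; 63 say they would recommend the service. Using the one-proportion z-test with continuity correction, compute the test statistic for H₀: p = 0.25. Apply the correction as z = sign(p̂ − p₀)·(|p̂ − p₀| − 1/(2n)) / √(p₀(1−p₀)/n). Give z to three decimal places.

z = -6.922

p̂ = 63/530 = 0.11887. p̂ − p₀ = -0.131132.
Continuity correction 1/(2n) = 1/1060 = 0.000943.
Corrected numerator: |-0.131132| − 0.000943 = 0.130189.
Under H₀, SE = √(p₀(1−p₀)/n) = √(0.25·0.75/530) = √0.000353774 = 0.018809.
z = (−)0.130189/0.018809 = -6.922.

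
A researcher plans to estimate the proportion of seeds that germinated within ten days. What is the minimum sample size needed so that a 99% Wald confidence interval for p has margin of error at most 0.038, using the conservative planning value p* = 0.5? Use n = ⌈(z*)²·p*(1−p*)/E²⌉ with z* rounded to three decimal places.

The 99% critical value is z* = 2.576.
p*(1−p*) = 0.50·0.50 = 0.2500.
(z*)²·p*(1−p*)/E² = 6.635776·0.2500/0.001444 = 1148.853.
Rounding up, n = 1149.

n = 1149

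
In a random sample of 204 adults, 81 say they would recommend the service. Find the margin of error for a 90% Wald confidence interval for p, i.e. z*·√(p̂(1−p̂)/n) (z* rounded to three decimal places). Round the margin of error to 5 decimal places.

ME = 0.05635

p̂ = 81/204 = 0.39706.
SE = √(p̂(1−p̂)/n) = √(0.239403/204) = 0.034257.
z* = 1.645 at the 90% level.
Margin of error = z*·SE = 1.645 × 0.034257 = 0.05635.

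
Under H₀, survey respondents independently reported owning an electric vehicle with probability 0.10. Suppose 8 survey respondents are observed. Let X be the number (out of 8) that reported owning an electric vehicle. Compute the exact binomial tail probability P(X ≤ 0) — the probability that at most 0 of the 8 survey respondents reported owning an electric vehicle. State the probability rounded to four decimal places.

X ~ Binomial(n=8, p=0.10).
P(X ≤ 0) = C(8,0)·0.10^0·0.90^8.
= 0.430467 = 0.4305.

P = 0.4305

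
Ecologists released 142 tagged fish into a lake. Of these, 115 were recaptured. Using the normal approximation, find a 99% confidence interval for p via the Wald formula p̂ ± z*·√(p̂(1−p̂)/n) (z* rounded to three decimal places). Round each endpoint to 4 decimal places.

(0.7250, 0.8947)

p̂ = 115/142 = 0.80986.
SE(p̂) = √(0.80986·0.19014/142) = 0.032930.
The 99% critical value is z* = 2.576.
Margin = 2.576·0.032930 = 0.08483.
CI: 0.80986 ± 0.08483 = (0.7250, 0.8947).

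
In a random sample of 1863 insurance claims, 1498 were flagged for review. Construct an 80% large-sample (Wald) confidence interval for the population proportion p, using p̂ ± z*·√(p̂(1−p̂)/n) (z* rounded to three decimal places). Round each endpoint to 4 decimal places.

(0.7923, 0.8159)

Sample proportion p̂ = 1498/1863 = 0.80408.
Standard error of p̂: √(0.157536/1863) = √0.000084560 = 0.009196.
The 80% critical value is z* = 1.282.
Margin of error: 1.282 × 0.009196 = 0.01179.
So the interval runs from 0.7923 to 0.8159.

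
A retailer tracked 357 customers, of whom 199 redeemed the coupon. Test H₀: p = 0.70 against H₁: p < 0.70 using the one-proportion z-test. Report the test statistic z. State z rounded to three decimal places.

The sample proportion is 199/357 = 0.55742.
Under H₀, SE = √(p₀(1−p₀)/n) = √(0.70·0.30/357) = √0.000588235 = 0.024254.
z = (p̂ − p₀)/SE = (0.55742 − 0.70)/0.024254 = -5.879.

z = -5.879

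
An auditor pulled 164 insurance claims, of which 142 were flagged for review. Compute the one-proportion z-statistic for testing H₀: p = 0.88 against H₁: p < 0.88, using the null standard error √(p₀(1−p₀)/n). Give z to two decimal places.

Sample proportion p̂ = 142/164 = 0.86585.
SE₀ = √(0.88·0.12/164) = 0.025375.
z = (0.86585 − 0.88)/0.025375 = -0.01415/0.025375 = -0.56.

z = -0.56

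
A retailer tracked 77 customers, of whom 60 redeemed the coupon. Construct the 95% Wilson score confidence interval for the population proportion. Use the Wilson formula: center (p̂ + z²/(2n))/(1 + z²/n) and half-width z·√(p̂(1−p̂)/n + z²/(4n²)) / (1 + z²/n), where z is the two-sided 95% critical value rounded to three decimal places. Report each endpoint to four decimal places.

(0.6746, 0.8573)

Here p̂ = 60/77 = 0.77922 and z = 1.960 (z² = 3.841600).
1 + z²/n = 1.049891.
Center = (0.77922 + 0.024945)/1.049891 = 0.76595.
Radicand: p̂(1−p̂)/n + z²/(4n²) = 0.002234231 + 0.000161983 = 0.002396214.
Half-width = z·√(radicand)/denom = 1.960·0.048951/1.049891 = 0.09138.
So the interval runs from 0.6746 to 0.8573.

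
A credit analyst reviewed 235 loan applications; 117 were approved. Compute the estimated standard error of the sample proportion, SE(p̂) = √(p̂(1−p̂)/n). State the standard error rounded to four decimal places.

With x = 117 successes in n = 235, p̂ = 0.49787.
p̂(1−p̂) = 0.249995.
SE = √(0.249995/235) = √0.001063809 = 0.0326.

SE = 0.0326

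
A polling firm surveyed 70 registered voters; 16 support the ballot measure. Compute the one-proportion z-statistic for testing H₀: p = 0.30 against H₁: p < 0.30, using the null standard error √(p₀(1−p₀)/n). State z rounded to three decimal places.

Sample proportion p̂ = 16/70 = 0.22857.
SE₀ = √(0.30·0.70/70) = 0.054772.
Test statistic: z = -0.07143/0.054772 = -1.304.

z = -1.304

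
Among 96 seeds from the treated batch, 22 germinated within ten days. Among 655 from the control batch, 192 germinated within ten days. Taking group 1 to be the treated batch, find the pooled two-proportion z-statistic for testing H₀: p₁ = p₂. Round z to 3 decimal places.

z = -1.297

Sample proportions: p̂₁ = 22/96 = 0.22917 and p̂₂ = 192/655 = 0.29313.
Pooling: p̂ = 214/751 = 0.28495.
Pooled SE = √[0.2037550·0.01194338] ≈ 0.049331.
z = -0.06396/0.049331 = -1.297.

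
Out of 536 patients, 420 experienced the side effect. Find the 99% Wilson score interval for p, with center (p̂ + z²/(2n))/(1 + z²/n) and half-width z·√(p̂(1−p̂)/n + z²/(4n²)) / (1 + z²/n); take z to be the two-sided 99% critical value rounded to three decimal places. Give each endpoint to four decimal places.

p̂ = 420/536 = 0.78358; z = 2.576, so z² = 6.635776.
Denominator 1 + z²/n = 1 + 6.635776/536 = 1.012380.
Adjusted center: (0.78358 + z²/(2n))/1.012380 = 0.78011.
Radicand: p̂(1−p̂)/n + z²/(4n²) = 0.000316383 + 0.000005774 = 0.000322157.
Half-width = z·√(radicand)/denom = 2.576·0.017949/1.012380 = 0.04567.
CI: 0.78011 ± 0.04567 = (0.7344, 0.8258).

(0.7344, 0.8258)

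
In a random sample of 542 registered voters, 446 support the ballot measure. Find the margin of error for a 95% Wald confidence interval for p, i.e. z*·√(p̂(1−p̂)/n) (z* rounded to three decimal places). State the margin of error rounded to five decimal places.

ME = 0.03214

With x = 446 successes in n = 542, p̂ = 0.82288.
SE = √(p̂(1−p̂)/n) = √(0.145750/542) = 0.016398.
For 95% confidence, z* = 1.960.
ME = 1.960·0.016398 = 0.03214.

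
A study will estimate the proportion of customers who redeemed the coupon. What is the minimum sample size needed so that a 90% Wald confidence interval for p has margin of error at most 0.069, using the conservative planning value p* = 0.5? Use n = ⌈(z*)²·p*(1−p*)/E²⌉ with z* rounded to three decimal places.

The 90% critical value is z* = 1.645.
p*(1−p*) = 0.50·0.50 = 0.2500.
(z*)²·p*(1−p*)/E² = 2.706025·0.2500/0.004761 = 142.093.
⌈142.093⌉ = 143.

n = 143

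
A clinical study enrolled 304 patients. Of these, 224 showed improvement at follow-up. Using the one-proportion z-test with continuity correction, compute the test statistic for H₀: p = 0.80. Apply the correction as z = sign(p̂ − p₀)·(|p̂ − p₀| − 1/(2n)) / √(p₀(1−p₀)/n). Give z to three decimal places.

The sample proportion is 224/304 = 0.73684. p̂ − p₀ = -0.063158.
1/(2n) = 0.001645.
Corrected numerator: |-0.063158| − 0.001645 = 0.061513.
Null standard error: √(0.80·0.20/304) = √0.000526316 = 0.022942.
z = (−)0.061513/0.022942 = -2.681.

z = -2.681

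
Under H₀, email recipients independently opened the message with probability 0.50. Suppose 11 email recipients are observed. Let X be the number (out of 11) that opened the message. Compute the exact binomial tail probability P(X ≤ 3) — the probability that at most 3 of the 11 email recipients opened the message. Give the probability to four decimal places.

P = 0.1133

X is binomial with n = 11 and p = 0.50.
P(X ≤ 3) = C(11,0)·0.50^0·0.50^11 + C(11,1)·0.50^1·0.50^10 + C(11,2)·0.50^2·0.50^9 + C(11,3)·0.50^3·0.50^8.
= 0.000488 + 0.005371 + 0.026855 + 0.080566 = 0.1133.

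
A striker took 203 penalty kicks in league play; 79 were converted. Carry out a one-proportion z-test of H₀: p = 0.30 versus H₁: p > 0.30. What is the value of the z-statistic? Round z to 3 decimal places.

With x = 79 successes in n = 203, p̂ = 0.38916.
SE₀ = √(0.30·0.70/203) = 0.032163.
z = (0.38916 − 0.30)/0.032163 = 0.08916/0.032163 = 2.772.

z = 2.772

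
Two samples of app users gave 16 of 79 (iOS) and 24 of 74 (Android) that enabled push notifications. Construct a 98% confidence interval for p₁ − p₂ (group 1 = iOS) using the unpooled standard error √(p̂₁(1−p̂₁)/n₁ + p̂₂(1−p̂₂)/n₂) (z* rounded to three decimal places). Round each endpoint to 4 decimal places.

(-0.2864, 0.0428)

p̂₁ = 16/79 = 0.20253, p̂₂ = 24/74 = 0.32432; p̂₁ − p̂₂ = -0.12179.
Unpooled SE = √(p̂₁(1−p̂₁)/n₁ + p̂₂(1−p̂₂)/n₂) = √(0.002044463 + 0.002961325) = 0.070752.
z* = 2.326 at the 98% level. Margin of error = 0.16457.
Interval: -0.12179 ± 0.16457 → (-0.2864, 0.0428).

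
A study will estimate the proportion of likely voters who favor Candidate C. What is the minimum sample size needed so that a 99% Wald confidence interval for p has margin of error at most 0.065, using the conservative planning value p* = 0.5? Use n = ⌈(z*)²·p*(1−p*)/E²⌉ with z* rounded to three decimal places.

z* = 2.576 at the 99% level.
p*(1−p*) = 0.2500.
(z*)²·p*(1−p*)/E² = 6.635776·0.2500/0.004225 = 392.649.
Rounding up, n = 393.

n = 393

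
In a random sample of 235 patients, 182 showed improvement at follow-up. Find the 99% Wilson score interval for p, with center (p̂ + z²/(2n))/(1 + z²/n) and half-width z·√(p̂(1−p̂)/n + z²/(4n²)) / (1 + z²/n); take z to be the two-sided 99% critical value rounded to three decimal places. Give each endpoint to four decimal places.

(0.6973, 0.8366)

p̂ = 182/235 = 0.77447; z = 2.576, so z² = 6.635776.
Denominator 1 + z²/n = 1 + 6.635776/235 = 1.028237.
Center = (0.77447 + 0.014119)/1.028237 = 0.76693.
Radicand: p̂(1−p̂)/n + z²/(4n²) = 0.000743265 + 0.000030040 = 0.000773305.
Half-width = z·√(radicand)/denom = 2.576·0.027808/1.028237 = 0.06967.
Interval: 0.76693 ± 0.06967 → (0.6973, 0.8366).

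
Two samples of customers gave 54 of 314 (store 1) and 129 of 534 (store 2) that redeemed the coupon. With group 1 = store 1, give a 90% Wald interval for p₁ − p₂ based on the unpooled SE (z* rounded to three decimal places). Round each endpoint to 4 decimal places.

(-0.1160, -0.0232)

p̂₁ = 54/314 = 0.17197, p̂₂ = 129/534 = 0.24157; p̂₁ − p̂₂ = -0.06960.
Unpooled SE = √(p̂₁(1−p̂₁)/n₁ + p̂₂(1−p̂₂)/n₂) = √(0.000453501 + 0.000343100) = 0.028224.
z* = 1.645 at the 90% level. Margin of error = 0.04643.
So the interval runs from -0.1160 to -0.0232.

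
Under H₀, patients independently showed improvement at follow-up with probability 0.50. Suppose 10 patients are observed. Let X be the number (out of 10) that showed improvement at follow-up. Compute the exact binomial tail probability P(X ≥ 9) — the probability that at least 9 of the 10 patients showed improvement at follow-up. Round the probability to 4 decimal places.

X ~ Binomial(n=10, p=0.50).
P(X ≥ 9) = C(10,9)·0.50^9·0.50^1 + C(10,10)·0.50^10·0.50^0.
= 0.009766 + 0.000977 = 0.0107.

P = 0.0107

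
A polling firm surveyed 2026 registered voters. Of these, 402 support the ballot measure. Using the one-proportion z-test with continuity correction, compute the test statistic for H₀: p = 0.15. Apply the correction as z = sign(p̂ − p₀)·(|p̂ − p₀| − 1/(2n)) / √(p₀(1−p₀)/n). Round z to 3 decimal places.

Sample proportion p̂ = 402/2026 = 0.19842. p̂ − p₀ = 0.048421.
1/(2n) = 0.000247.
Corrected numerator: |0.048421| − 0.000247 = 0.048174.
Under H₀, SE = √(p₀(1−p₀)/n) = √(0.15·0.85/2026) = √0.000062932 = 0.007933.
z = +0.048174/0.007933 = 6.073.

z = 6.073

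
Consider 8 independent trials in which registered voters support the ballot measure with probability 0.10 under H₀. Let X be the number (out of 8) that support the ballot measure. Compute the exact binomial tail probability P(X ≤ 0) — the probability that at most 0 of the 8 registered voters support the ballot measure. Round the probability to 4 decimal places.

X ~ Binomial(n=8, p=0.10).
P(X ≤ 0) = C(8,0)·0.10^0·0.90^8.
= 0.430467 = 0.4305.

P = 0.4305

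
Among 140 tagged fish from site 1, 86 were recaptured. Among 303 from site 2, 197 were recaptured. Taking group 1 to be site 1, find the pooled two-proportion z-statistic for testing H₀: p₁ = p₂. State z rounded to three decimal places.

z = -0.731

p̂₁ = 86/140 = 0.61429, p̂₂ = 197/303 = 0.65017.
Pooled p̂ = (86+197)/(140+303) = 283/443 = 0.63883.
SE = √[p̂(1−p̂)(1/n₁+1/n₂)] = √[0.63883·0.36117·(1/140+1/303)] ≈ 0.049087.
z = (p̂₁ − p̂₂)/SE = (0.61429 − 0.65017)/0.049087 = -0.03588/0.049087 = -0.731.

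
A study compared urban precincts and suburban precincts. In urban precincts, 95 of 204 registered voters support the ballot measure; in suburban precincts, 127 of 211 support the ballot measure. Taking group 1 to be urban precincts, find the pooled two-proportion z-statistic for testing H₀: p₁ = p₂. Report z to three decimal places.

p̂₁ = 95/204 = 0.46569, p̂₂ = 127/211 = 0.60190.
Pooling: p̂ = 222/415 = 0.53494.
SE = √[p̂(1−p̂)(1/n₁+1/n₂)] = √[0.53494·0.46506·(1/204+1/211)] ≈ 0.048975.
z = -0.13621/0.048975 = -2.781.

z = -2.781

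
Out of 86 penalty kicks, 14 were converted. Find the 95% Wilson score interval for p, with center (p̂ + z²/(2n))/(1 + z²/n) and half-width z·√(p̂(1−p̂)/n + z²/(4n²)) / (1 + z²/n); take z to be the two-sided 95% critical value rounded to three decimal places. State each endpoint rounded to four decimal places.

Here p̂ = 14/86 = 0.16279 and z = 1.960 (z² = 3.841600).
1 + z²/n = 1.044670.
Adjusted center: (0.16279 + z²/(2n))/1.044670 = 0.17721.
Radicand: p̂(1−p̂)/n + z²/(4n²) = 0.001584766 + 0.000129854 = 0.001714620.
Half-width = 1.960·√0.001714620/1.044670 = 0.07769.
So the interval runs from 0.0995 to 0.2549.

(0.0995, 0.2549)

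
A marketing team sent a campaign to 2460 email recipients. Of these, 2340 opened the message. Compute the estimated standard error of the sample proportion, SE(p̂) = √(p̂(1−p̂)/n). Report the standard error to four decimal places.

SE = 0.0043

With x = 2340 successes in n = 2460, p̂ = 0.95122.
p̂(1−p̂) = 0.95122·0.04878 = 0.046401.
Dividing by n and taking the root: √0.000018862 = 0.0043.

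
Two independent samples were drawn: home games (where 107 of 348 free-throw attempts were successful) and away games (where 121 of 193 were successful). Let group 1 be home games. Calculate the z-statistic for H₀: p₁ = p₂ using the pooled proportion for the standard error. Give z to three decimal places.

z = -7.209

p̂₁ = 107/348 = 0.30747, p̂₂ = 121/193 = 0.62694.
Pooled p̂ = (107+121)/(348+193) = 228/541 = 0.42144.
Pooled SE = √[0.2438286·0.00805491] ≈ 0.044317.
z = -0.31947/0.044317 = -7.209.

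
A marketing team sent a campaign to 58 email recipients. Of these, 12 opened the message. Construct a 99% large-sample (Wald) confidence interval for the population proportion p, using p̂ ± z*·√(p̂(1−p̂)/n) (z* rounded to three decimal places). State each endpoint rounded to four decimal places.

Sample proportion p̂ = 12/58 = 0.20690.
Standard error of p̂: √(0.164090/58) = √0.002829144 = 0.053190.
For 99% confidence, z* = 2.576.
Margin of error: 2.576 × 0.053190 = 0.13702.
Interval: 0.20690 ± 0.13702 → (0.0699, 0.3439).

(0.0699, 0.3439)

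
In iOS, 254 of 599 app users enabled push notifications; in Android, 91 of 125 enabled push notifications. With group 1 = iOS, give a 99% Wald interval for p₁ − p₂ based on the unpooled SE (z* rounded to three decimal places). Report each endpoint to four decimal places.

p̂₁ = 254/599 = 0.42404, p̂₂ = 91/125 = 0.72800; p̂₁ − p̂₂ = -0.30396.
Unpooled SE = √(p̂₁(1−p̂₁)/n₁ + p̂₂(1−p̂₂)/n₂) = √(0.000407730 + 0.001584128) = 0.044630.
For 99% confidence, z* = 2.576. Margin of error = 0.11497.
Interval: -0.30396 ± 0.11497 → (-0.4189, -0.1890).

(-0.4189, -0.1890)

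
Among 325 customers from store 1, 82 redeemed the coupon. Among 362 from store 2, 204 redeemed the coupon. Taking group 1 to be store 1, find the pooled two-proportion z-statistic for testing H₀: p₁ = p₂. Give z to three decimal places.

p̂₁ = 82/325 = 0.25231, p̂₂ = 204/362 = 0.56354.
Pooled p̂ = (82+204)/(325+362) = 286/687 = 0.41630.
Pooled SE = √[0.2429948·0.00583935] ≈ 0.037669.
z = -0.31123/0.037669 = -8.262.

z = -8.262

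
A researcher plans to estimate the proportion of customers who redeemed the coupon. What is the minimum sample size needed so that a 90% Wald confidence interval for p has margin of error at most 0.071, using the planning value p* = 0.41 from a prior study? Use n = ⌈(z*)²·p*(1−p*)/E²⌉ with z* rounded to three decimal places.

n = 130

The 90% critical value is z* = 1.645.
p*(1−p*) = 0.41·0.59 = 0.2419.
Required n before rounding: 2.706025 × 0.2419 / 0.071² = 129.853.
Rounding up, n = 130.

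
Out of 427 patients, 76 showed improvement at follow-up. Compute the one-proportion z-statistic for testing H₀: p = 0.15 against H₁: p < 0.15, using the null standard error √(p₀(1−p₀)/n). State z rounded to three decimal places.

z = 1.620

With x = 76 successes in n = 427, p̂ = 0.17799.
SE₀ = √(0.15·0.85/427) = 0.017280.
z = (0.17799 − 0.15)/0.017280 = 0.02799/0.017280 = 1.620.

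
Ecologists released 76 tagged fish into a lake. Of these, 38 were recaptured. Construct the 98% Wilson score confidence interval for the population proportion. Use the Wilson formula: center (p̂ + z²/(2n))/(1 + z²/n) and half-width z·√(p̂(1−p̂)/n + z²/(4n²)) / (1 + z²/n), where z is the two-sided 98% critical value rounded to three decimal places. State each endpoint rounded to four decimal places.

Here p̂ = 38/76 = 0.50000 and z = 2.326 (z² = 5.410276).
Denominator 1 + z²/n = 1 + 5.410276/76 = 1.071188.
Adjusted center: (0.50000 + z²/(2n))/1.071188 = 0.50000.
Radicand: p̂(1−p̂)/n + z²/(4n²) = 0.003289474 + 0.000234171 = 0.003523645.
Half-width = z·√(radicand)/denom = 2.326·0.059360/1.071188 = 0.12890.
So the interval runs from 0.3711 to 0.6289.

(0.3711, 0.6289)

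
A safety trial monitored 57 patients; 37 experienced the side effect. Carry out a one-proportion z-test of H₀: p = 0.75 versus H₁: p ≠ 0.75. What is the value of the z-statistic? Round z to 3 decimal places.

With x = 37 successes in n = 57, p̂ = 0.64912.
Under H₀, SE = √(p₀(1−p₀)/n) = √(0.75·0.25/57) = √0.003289474 = 0.057354.
z = (p̂ − p₀)/SE = (0.64912 − 0.75)/0.057354 = -1.759.

z = -1.759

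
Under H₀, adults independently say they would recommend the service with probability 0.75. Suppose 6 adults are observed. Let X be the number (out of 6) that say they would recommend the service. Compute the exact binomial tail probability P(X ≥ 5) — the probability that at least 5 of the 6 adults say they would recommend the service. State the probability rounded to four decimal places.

X ~ Binomial(n=6, p=0.75).
P(X ≥ 5) = C(6,5)·0.75^5·0.25^1 + C(6,6)·0.75^6·0.25^0.
= 0.355957 + 0.177979 = 0.5339.

P = 0.5339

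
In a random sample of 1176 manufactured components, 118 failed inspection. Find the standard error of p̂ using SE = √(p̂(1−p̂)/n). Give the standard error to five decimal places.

SE = 0.00876

p̂ = 118/1176 = 0.10034.
p̂(1−p̂) = 0.090272.
SE = √(0.090272/1176) = 0.00876.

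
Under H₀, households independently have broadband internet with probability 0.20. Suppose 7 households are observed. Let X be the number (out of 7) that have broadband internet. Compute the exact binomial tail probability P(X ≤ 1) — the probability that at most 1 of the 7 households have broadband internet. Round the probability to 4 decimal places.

X is binomial with n = 7 and p = 0.20.
P(X ≤ 1) = C(7,0)·0.20^0·0.80^7 + C(7,1)·0.20^1·0.80^6.
= 0.209715 + 0.367002 = 0.5767.

P = 0.5767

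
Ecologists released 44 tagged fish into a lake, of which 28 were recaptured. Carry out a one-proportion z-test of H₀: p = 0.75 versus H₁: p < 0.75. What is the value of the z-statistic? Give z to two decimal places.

Sample proportion p̂ = 28/44 = 0.63636.
Under H₀, SE = √(p₀(1−p₀)/n) = √(0.75·0.25/44) = √0.004261364 = 0.065279.
z = (p̂ − p₀)/SE = (0.63636 − 0.75)/0.065279 = -1.74.

z = -1.74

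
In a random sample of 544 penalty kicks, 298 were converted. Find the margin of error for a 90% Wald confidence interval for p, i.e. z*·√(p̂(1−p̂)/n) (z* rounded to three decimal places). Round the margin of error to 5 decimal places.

ME = 0.03510

With x = 298 successes in n = 544, p̂ = 0.54779.
SE = √(p̂(1−p̂)/n) = √(0.247716/544) = 0.021339.
z* = 1.645 at the 90% level.
So ME = 0.03510.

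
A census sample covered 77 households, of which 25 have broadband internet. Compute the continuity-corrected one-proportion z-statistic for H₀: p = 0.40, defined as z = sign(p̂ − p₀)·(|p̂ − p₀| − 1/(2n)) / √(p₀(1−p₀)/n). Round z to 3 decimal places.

z = -1.233

p̂ = 25/77 = 0.32468. p̂ − p₀ = -0.075325.
Continuity correction 1/(2n) = 1/154 = 0.006494.
Corrected numerator: |-0.075325| − 0.006494 = 0.068831.
Under H₀, SE = √(p₀(1−p₀)/n) = √(0.40·0.60/77) = √0.003116883 = 0.055829.
z = (−)0.068831/0.055829 = -1.233.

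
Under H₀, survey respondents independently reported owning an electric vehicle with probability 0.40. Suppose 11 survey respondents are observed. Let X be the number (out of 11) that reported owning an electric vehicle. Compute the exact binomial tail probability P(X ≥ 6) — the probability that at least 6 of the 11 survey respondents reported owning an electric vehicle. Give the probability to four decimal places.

P = 0.2465

X is binomial with n = 11 and p = 0.40.
P(X ≥ 6) = Σ_{j=6}^{11} C(11,j)·0.40^j·0.60^{11−j}.
= 0.147149 + 0.070071 + 0.023357 + 0.005190 + 0.000692 + 0.000042 = 0.2465.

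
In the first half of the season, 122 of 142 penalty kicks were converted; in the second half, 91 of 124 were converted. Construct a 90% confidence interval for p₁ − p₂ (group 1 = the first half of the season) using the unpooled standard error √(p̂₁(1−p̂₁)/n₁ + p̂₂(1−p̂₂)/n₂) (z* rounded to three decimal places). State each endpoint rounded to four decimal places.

p̂₁ = 122/142 = 0.85915, p̂₂ = 91/124 = 0.73387; p̂₁ − p̂₂ = 0.12528.
Unpooled SE = √(p̂₁(1−p̂₁)/n₁ + p̂₂(1−p̂₂)/n₂) = √(0.000852167 + 0.001575035) = 0.049267.
The 90% critical value is z* = 1.645. Margin of error = 0.08104.
CI: 0.12528 ± 0.08104 = (0.0442, 0.2063).

(0.0442, 0.2063)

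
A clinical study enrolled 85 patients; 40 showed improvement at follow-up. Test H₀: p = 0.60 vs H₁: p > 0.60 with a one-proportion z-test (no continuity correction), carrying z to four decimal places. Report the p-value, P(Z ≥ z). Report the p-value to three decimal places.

p-value = 0.993

Sample proportion p̂ = 40/85 = 0.47059.
Under H₀, SE = √(p₀(1−p₀)/n) = √(0.60·0.40/85) = √0.002823529 = 0.053137.
Test statistic (full precision, shown to 4 dp): z = (40/85 − 0.60)/SE₀ ≈ -2.4354.
p-value = P(Z ≥ z) with z = -2.4354 → 0.993.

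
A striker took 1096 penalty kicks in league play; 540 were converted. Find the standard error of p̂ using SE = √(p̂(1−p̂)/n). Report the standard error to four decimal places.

With x = 540 successes in n = 1096, p̂ = 0.49270.
p̂(1−p̂) = 0.49270·0.50730 = 0.249947.
SE = √(0.249947/1096) = √0.000228054 = 0.0151.

SE = 0.0151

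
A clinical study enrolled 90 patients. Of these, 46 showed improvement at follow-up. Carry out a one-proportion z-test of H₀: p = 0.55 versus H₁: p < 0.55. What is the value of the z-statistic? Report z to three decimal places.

With x = 46 successes in n = 90, p̂ = 0.51111.
SE₀ = √(0.55·0.45/90) = 0.052440.
z = (p̂ − p₀)/SE = (0.51111 − 0.55)/0.052440 = -0.742.

z = -0.742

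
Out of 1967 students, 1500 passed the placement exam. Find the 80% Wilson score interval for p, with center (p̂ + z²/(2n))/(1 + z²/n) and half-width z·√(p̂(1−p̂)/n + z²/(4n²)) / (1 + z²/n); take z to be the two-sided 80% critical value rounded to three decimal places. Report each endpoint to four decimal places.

p̂ = 1500/1967 = 0.76258; z = 1.282, so z² = 1.643524.
1 + z²/n = 1.000836.
Center = (0.76258 + 0.000418)/1.000836 = 0.76236.
Radicand: p̂(1−p̂)/n + z²/(4n²) = 0.000092044 + 0.000000106 = 0.000092150.
Half-width = z·√(radicand)/denom = 1.282·0.009599/1.000836 = 0.01230.
CI: 0.76236 ± 0.01230 = (0.7501, 0.7747).

(0.7501, 0.7747)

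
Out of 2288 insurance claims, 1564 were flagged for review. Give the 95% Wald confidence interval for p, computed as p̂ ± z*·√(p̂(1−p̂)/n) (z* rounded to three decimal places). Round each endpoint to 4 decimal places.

Sample proportion p̂ = 1564/2288 = 0.68357.
Standard error of p̂: √(0.216303/2288) = √0.000094538 = 0.009723.
z* = 1.960 at the 95% level.
Margin = 1.960·0.009723 = 0.01906.
So the interval runs from 0.6645 to 0.7026.

(0.6645, 0.7026)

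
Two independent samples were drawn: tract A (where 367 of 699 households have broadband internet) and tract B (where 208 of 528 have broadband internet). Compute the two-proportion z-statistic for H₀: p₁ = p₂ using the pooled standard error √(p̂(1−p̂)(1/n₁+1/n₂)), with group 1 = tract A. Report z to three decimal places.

z = 4.556

p̂₁ = 367/699 = 0.52504, p̂₂ = 208/528 = 0.39394.
Pooled p̂ = (367+208)/(699+528) = 575/1227 = 0.46862.
SE = √[p̂(1−p̂)(1/n₁+1/n₂)] = √[0.46862·0.53138·(1/699+1/528)] ≈ 0.028773.
z = 0.13110/0.028773 = 4.556.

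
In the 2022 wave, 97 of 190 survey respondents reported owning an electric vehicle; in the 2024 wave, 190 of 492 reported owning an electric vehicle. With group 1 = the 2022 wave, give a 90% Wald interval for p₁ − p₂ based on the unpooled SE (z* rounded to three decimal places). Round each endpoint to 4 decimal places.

(0.0546, 0.1941)

p̂₁ = 0.51053, p̂₂ = 0.38618, so the observed difference is 0.12435.
Unpooled SE = √(p̂₁(1−p̂₁)/n₁ + p̂₂(1−p̂₂)/n₂) = √(0.001315206 + 0.000481798) = 0.042391.
z* = 1.645 at the 90% level. Margin = 1.645·0.042391 = 0.06973.
So the interval runs from 0.0546 to 0.1941.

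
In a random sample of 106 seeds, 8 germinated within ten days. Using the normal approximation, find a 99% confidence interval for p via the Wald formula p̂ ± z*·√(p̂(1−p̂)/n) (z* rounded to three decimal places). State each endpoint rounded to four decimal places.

(0.0094, 0.1416)

The sample proportion is 8/106 = 0.07547.
SE = √(p̂(1−p̂)/n) = √(0.069776/106) = 0.025657.
z* = 2.576 at the 99% level.
Margin of error: 2.576 × 0.025657 = 0.06609.
CI: 0.07547 ± 0.06609 = (0.0094, 0.1416).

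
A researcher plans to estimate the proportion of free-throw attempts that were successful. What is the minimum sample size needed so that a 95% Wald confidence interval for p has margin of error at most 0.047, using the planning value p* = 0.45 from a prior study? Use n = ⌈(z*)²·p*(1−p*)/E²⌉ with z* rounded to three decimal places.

For 95% confidence, z* = 1.960.
p*(1−p*) = 0.2475.
(z*)²·p*(1−p*)/E² = 3.841600·0.2475/0.002209 = 430.419.
⌈430.419⌉ = 431.

n = 431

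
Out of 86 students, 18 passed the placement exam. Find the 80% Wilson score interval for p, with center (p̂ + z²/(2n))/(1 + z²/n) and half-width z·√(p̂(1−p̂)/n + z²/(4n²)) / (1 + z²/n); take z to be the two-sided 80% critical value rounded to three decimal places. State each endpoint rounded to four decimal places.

Here p̂ = 18/86 = 0.20930 and z = 1.282 (z² = 1.643524).
Denominator 1 + z²/n = 1 + 1.643524/86 = 1.019111.
Center = (0.20930 + 0.009555)/1.019111 = 0.21475.
Radicand: p̂(1−p̂)/n + z²/(4n²) = 0.001924359 + 0.000055554 = 0.001979913.
Half-width = 1.282·√0.001979913/1.019111 = 0.05597.
Interval: 0.21475 ± 0.05597 → (0.1588, 0.2707).

(0.1588, 0.2707)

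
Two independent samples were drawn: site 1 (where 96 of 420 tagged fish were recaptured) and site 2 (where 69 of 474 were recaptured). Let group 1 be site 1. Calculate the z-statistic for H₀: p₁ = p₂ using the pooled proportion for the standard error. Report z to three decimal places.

p̂₁ = 96/420 = 0.22857, p̂₂ = 69/474 = 0.14557.
Pooling: p̂ = 165/894 = 0.18456.
Pooled SE = √[0.1505000·0.00449066] ≈ 0.025997.
z = (p̂₁ − p̂₂)/SE = (0.22857 − 0.14557)/0.025997 = 0.08300/0.025997 = 3.193.

z = 3.193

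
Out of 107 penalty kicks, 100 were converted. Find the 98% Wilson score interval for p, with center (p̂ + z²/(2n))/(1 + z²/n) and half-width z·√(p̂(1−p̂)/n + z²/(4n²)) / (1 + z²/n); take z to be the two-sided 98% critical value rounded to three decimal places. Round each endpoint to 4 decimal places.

Here p̂ = 100/107 = 0.93458 and z = 2.326 (z² = 5.410276).
Denominator 1 + z²/n = 1 + 5.410276/107 = 1.050563.
Adjusted center: (0.93458 + z²/(2n))/1.050563 = 0.91366.
Radicand: p̂(1−p̂)/n + z²/(4n²) = 0.000571409 + 0.000118139 = 0.000689548.
Half-width = z·√(radicand)/denom = 2.326·0.026259/1.050563 = 0.05814.
CI: 0.91366 ± 0.05814 = (0.8555, 0.9718).

(0.8555, 0.9718)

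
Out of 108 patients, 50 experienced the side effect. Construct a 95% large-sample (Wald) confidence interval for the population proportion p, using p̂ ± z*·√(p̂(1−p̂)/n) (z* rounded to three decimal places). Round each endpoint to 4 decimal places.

Sample proportion p̂ = 50/108 = 0.46296.
SE = √(p̂(1−p̂)/n) = √(0.248628/108) = 0.047980.
For 95% confidence, z* = 1.960.
Margin of error: 1.960 × 0.047980 = 0.09404.
CI: 0.46296 ± 0.09404 = (0.3689, 0.5570).

(0.3689, 0.5570)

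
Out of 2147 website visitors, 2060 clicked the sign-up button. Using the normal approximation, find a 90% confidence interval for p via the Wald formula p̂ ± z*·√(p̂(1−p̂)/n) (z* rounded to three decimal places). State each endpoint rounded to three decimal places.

(0.952, 0.966)

The sample proportion is 2060/2147 = 0.95948.
Standard error of p̂: √(0.038880/2147) = √0.000018109 = 0.004255.
The 90% critical value is z* = 1.645.
Margin = 1.645·0.004255 = 0.00700.
So the interval runs from 0.952 to 0.966.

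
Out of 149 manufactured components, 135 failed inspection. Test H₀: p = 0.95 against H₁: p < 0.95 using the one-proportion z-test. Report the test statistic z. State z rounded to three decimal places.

z = -2.462

Sample proportion p̂ = 135/149 = 0.90604.
SE₀ = √(0.95·0.05/149) = 0.017855.
z = (0.90604 − 0.95)/0.017855 = -0.04396/0.017855 = -2.462.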